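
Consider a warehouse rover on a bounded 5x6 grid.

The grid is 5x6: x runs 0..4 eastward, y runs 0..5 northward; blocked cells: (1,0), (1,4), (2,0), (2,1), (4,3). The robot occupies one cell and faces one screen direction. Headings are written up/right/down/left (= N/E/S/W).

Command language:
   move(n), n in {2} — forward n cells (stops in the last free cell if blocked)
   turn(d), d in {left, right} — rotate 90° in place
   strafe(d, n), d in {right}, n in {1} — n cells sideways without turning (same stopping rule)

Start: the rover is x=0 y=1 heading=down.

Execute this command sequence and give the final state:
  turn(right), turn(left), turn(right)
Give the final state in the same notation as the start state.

initial: x=0 y=1 heading=down
[1] after turn(right): x=0 y=1 heading=left
[2] after turn(left): x=0 y=1 heading=down
[3] after turn(right): x=0 y=1 heading=left

x=0 y=1 heading=left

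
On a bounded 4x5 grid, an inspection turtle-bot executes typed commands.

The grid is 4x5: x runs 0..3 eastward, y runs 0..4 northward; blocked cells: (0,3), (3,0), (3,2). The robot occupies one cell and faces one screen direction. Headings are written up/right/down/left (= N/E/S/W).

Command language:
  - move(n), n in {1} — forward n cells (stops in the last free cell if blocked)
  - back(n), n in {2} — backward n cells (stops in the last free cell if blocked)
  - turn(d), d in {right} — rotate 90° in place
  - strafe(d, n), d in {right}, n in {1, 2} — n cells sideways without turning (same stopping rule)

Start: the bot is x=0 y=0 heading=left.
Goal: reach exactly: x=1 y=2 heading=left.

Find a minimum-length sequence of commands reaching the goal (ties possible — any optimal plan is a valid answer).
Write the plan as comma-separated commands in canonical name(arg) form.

back(2), strafe(right, 2), move(1)

from: x=0 y=0 heading=left
1. back(2) → x=2 y=0 heading=left
2. strafe(right, 2) → x=2 y=2 heading=left
3. move(1) → x=1 y=2 heading=left
no 2-step plan works, so 3 is optimal.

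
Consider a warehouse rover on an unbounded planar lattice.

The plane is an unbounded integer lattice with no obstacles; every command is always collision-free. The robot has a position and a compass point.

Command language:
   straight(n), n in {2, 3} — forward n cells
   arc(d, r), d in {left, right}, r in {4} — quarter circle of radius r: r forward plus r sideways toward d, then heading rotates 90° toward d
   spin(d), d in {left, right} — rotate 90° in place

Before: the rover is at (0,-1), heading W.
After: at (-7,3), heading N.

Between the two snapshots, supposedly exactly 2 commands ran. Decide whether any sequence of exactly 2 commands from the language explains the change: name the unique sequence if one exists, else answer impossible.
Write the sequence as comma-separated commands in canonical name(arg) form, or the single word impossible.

key: cell and facing (now N) both changed — the 2 commands mix motion and turning
begin: at (0,-1), heading W
1. straight(3) → at (-3,-1), heading W
2. arc(right, 4) → at (-7,3), heading N
no rival 2-sequence matches.

straight(3), arc(right, 4)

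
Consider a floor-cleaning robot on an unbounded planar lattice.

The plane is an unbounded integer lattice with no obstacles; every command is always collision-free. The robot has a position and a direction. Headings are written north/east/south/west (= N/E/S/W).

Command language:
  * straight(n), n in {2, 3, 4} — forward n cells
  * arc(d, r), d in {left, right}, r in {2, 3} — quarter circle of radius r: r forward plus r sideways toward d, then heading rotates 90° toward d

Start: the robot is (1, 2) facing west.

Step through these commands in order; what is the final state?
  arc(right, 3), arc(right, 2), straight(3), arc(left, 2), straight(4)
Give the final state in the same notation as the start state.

from: (1, 2) facing west
[1] after arc(right, 3): (-2, 5) facing north
[2] after arc(right, 2): (0, 7) facing east
[3] after straight(3): (3, 7) facing east
[4] after arc(left, 2): (5, 9) facing north
[5] after straight(4): (5, 13) facing north

(5, 13) facing north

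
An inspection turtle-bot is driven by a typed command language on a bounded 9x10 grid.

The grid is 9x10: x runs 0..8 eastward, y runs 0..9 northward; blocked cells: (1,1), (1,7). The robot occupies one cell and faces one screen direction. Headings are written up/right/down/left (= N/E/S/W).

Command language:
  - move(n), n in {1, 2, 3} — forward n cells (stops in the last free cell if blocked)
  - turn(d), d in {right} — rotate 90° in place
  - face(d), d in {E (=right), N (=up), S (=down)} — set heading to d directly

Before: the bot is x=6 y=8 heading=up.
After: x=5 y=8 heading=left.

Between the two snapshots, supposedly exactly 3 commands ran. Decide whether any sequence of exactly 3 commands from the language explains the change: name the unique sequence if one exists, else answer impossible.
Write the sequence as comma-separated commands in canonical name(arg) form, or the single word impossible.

face(S), turn(right), move(1)

key: position moved to (5,8) AND the heading swung to W — translation plus rotation needed
begin: x=6 y=8 heading=up
t=1 face(S) ⇒ x=6 y=8 heading=down
t=2 turn(right) ⇒ x=6 y=8 heading=left
t=3 move(1) ⇒ x=5 y=8 heading=left
all 343 alternatives checked — unique.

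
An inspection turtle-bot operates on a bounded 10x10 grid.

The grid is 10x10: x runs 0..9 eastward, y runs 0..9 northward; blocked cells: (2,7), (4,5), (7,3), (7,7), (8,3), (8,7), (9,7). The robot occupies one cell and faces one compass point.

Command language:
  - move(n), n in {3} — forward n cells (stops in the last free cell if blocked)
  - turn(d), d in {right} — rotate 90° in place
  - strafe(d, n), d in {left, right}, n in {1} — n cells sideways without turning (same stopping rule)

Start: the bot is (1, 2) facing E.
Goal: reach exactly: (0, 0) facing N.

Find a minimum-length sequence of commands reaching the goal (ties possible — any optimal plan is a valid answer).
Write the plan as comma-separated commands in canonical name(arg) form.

t0: (1, 2) facing E
t=1 turn(right) ⇒ (1, 2) facing S
t=2 move(3) ⇒ (1, 0) facing S
t=3 turn(right) ⇒ (1, 0) facing W
t=4 move(3) ⇒ (0, 0) facing W
t=5 turn(right) ⇒ (0, 0) facing N
minimal: 5 command(s), checked below 5.

turn(right), move(3), turn(right), move(3), turn(right)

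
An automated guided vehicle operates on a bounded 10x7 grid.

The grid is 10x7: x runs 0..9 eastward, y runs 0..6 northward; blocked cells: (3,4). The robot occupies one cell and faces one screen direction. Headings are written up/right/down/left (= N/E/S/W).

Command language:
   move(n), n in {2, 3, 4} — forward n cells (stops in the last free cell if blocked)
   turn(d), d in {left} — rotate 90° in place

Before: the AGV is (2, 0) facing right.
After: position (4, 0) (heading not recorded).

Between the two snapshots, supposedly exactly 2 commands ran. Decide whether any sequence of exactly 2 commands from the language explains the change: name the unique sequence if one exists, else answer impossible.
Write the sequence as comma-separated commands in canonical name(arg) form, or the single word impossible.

move(2), turn(left)

key: running turn(left) before move(2) would end elsewhere — order is forced
begin: (2, 0) facing right
1. move(2) → (4, 0) facing right
2. turn(left) → (4, 0) facing up
no other 2-command option fits: unique.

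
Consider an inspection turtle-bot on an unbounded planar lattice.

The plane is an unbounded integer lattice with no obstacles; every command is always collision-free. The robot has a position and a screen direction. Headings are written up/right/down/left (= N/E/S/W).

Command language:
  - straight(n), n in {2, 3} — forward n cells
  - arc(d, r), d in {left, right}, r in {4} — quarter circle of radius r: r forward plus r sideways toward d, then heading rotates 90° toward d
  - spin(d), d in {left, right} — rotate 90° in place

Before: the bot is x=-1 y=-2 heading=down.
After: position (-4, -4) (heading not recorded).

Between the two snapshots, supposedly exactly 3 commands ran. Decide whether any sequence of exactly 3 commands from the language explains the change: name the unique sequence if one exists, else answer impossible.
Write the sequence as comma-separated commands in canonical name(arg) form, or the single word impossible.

straight(2), spin(right), straight(3)

key: order matters: swapping straight(2) and straight(3) lands elsewhere
t0: x=-1 y=-2 heading=down
t=1 straight(2) ⇒ x=-1 y=-4 heading=down
t=2 spin(right) ⇒ x=-1 y=-4 heading=left
t=3 straight(3) ⇒ x=-4 y=-4 heading=left
no rival 3-sequence matches.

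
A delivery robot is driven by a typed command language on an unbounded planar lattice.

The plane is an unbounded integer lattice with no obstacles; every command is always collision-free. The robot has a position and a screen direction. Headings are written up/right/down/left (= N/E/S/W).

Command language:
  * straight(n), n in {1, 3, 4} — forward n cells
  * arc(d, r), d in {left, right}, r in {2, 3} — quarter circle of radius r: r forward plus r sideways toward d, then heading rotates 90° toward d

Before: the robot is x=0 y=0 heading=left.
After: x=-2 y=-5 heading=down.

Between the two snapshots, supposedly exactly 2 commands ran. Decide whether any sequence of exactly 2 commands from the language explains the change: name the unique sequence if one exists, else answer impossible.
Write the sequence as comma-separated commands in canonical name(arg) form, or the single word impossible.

arc(left, 2), straight(3)

key: order matters: swapping arc(left, 2) and straight(3) lands elsewhere
begin: x=0 y=0 heading=left
step 1 (arc(left, 2)): x=-2 y=-2 heading=down
step 2 (straight(3)): x=-2 y=-5 heading=down
uniquely the one of 49 2-step routes that fits.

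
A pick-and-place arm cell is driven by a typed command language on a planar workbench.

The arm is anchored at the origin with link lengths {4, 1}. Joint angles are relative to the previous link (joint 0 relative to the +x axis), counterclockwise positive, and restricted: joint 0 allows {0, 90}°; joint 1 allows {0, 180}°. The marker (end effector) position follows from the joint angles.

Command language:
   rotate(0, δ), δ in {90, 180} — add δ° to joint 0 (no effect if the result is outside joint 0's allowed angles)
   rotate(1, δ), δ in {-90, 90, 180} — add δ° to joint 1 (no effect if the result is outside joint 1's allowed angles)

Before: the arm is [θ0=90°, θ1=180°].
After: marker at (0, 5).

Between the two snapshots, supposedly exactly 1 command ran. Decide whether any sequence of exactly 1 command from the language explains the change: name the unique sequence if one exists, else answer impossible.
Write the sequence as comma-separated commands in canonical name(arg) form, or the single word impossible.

rotate(1, 180)

start: [θ0=90°, θ1=180°]
step 1 (rotate(1, 180)): [θ0=90°, θ1=0°]
uniquely the one of 5 1-step routes that fits.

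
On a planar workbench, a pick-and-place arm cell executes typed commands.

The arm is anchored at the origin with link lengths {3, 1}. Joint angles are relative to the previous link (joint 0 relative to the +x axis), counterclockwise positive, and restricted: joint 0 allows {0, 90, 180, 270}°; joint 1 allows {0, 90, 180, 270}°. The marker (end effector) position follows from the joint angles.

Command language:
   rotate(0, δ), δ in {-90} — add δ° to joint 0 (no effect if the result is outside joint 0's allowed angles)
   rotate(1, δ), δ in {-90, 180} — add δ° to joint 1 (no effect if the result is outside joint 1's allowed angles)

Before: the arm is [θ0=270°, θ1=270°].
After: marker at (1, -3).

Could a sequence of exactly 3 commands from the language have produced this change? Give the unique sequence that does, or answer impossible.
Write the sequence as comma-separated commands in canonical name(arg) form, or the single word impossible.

initial: [θ0=270°, θ1=270°]
[1] after rotate(1, 180): [θ0=270°, θ1=90°]
[2] after rotate(1, 180): [θ0=270°, θ1=270°]
[3] after rotate(1, 180): [θ0=270°, θ1=90°]
no rival 3-sequence matches.

rotate(1, 180), rotate(1, 180), rotate(1, 180)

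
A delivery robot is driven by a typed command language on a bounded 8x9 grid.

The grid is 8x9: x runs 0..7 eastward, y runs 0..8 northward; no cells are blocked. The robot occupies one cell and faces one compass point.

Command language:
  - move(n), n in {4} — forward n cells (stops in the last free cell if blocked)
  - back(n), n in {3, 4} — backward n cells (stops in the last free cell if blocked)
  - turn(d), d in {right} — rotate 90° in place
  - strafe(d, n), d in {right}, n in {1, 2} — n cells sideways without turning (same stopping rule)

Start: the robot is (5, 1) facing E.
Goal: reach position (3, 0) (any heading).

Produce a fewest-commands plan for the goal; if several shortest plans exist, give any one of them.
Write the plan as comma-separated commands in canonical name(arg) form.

begin: (5, 1) facing E
t=1 turn(right) ⇒ (5, 1) facing S
t=2 strafe(right, 2) ⇒ (3, 1) facing S
t=3 move(4) ⇒ (3, 0) facing S
minimal: 3 command(s), checked below 3.

turn(right), strafe(right, 2), move(4)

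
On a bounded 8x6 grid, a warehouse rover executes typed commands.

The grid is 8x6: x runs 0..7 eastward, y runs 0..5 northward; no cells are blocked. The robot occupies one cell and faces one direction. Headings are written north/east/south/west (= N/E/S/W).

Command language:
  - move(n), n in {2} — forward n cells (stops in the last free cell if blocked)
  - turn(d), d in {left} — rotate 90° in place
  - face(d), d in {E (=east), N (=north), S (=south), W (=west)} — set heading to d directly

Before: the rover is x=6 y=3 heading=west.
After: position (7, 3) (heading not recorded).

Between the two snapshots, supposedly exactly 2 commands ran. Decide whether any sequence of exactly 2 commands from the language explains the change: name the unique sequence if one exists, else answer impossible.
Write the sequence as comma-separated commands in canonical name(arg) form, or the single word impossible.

face(E), move(2)

key: order matters: swapping face(E) and move(2) lands elsewhere
start: x=6 y=3 heading=west
step 1 (face(E)): x=6 y=3 heading=east
step 2 (move(2)): x=7 y=3 heading=east
all 36 alternatives checked — unique.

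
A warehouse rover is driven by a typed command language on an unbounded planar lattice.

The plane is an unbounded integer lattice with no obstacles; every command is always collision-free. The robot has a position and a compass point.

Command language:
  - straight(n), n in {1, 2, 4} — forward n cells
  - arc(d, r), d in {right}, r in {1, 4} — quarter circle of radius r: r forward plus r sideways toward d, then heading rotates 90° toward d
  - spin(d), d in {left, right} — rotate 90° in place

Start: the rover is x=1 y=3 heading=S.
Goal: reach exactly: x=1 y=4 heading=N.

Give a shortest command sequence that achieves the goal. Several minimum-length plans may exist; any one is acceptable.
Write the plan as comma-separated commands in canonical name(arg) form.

spin(left), spin(left), straight(1)

from: x=1 y=3 heading=S
t=1 spin(left) ⇒ x=1 y=3 heading=E
t=2 spin(left) ⇒ x=1 y=3 heading=N
t=3 straight(1) ⇒ x=1 y=4 heading=N
shorter routes all fall short; 3 is best.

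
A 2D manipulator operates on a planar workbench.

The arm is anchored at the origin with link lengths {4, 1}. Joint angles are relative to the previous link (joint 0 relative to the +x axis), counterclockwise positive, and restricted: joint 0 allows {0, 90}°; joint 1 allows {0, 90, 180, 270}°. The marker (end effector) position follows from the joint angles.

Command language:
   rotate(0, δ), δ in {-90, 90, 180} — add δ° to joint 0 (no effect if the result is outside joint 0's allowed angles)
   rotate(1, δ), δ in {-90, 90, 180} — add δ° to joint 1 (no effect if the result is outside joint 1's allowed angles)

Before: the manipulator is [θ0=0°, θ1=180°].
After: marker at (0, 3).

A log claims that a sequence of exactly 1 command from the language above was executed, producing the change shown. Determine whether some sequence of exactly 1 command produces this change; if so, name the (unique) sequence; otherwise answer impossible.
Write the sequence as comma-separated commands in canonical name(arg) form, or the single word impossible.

start: [θ0=0°, θ1=180°]
step 1 (rotate(0, 90)): [θ0=90°, θ1=180°]
no rival 1-sequence matches.

rotate(0, 90)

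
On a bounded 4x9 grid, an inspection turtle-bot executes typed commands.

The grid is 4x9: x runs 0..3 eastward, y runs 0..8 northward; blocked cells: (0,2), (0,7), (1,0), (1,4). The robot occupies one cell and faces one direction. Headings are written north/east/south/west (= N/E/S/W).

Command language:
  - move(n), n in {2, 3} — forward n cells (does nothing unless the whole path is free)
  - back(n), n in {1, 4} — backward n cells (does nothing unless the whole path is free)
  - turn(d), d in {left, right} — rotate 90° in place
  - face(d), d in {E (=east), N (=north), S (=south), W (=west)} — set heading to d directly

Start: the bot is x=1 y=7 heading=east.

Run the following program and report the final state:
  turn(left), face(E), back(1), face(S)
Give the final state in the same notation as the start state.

start: x=1 y=7 heading=east
step 1 (turn(left)): x=1 y=7 heading=north
step 2 (face(E)): x=1 y=7 heading=east
step 3 (back(1)): x=1 y=7 heading=east
step 4 (face(S)): x=1 y=7 heading=south

x=1 y=7 heading=south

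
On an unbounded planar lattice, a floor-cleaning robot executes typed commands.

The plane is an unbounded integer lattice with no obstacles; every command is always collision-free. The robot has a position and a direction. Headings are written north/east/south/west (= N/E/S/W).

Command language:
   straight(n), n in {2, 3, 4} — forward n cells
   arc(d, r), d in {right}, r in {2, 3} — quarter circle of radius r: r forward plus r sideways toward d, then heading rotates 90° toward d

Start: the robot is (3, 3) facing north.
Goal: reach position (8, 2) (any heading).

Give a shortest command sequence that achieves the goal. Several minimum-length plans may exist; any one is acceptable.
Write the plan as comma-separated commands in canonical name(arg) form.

begin: (3, 3) facing north
step 1 (arc(right, 2)): (5, 5) facing east
step 2 (arc(right, 3)): (8, 2) facing south
shorter routes all fall short; 2 is best.

arc(right, 2), arc(right, 3)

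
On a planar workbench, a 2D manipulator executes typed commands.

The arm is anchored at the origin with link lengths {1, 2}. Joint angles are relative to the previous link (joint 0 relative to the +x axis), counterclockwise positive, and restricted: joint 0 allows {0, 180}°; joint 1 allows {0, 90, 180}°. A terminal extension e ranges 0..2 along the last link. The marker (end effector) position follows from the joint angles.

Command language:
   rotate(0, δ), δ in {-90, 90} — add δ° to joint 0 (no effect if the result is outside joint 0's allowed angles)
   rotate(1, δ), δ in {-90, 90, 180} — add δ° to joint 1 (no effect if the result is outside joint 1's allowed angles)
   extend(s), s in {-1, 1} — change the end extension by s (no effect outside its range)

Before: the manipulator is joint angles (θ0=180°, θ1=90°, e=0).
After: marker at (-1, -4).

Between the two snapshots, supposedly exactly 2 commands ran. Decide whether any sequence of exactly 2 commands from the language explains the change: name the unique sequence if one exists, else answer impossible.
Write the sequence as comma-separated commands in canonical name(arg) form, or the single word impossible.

t0: joint angles (θ0=180°, θ1=90°, e=0)
step 1 (extend(1)): joint angles (θ0=180°, θ1=90°, e=1)
step 2 (extend(1)): joint angles (θ0=180°, θ1=90°, e=2)
uniquely the one of 49 2-step routes that fits.

extend(1), extend(1)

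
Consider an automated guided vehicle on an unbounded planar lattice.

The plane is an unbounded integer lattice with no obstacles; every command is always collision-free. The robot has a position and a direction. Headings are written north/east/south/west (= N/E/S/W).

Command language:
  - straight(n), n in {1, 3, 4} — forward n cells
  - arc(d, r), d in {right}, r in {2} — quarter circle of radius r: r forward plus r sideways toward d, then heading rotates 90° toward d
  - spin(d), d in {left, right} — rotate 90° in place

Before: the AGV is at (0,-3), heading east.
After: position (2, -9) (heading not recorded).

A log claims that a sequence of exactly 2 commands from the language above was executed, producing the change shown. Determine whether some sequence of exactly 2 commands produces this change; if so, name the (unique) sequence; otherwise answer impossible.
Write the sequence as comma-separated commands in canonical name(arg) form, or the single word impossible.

arc(right, 2), straight(4)

key: running straight(4) before arc(right, 2) would end elsewhere — order is forced
from: at (0,-3), heading east
step 1 (arc(right, 2)): at (2,-5), heading south
step 2 (straight(4)): at (2,-9), heading south
uniquely the one of 36 2-step routes that fits.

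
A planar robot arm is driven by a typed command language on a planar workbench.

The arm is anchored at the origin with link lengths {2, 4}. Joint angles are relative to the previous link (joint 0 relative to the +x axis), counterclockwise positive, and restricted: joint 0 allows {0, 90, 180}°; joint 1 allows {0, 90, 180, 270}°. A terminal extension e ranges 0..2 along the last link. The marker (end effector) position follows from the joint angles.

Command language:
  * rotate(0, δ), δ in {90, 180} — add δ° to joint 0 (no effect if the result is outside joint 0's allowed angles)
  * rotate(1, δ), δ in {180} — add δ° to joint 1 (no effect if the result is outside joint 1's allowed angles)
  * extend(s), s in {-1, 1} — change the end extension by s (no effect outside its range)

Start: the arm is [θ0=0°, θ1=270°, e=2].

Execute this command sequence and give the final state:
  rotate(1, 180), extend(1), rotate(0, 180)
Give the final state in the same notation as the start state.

t0: [θ0=0°, θ1=270°, e=2]
[1] after rotate(1, 180): [θ0=0°, θ1=90°, e=2]
[2] after extend(1): [θ0=0°, θ1=90°, e=2]
[3] after rotate(0, 180): [θ0=180°, θ1=90°, e=2]

[θ0=180°, θ1=90°, e=2]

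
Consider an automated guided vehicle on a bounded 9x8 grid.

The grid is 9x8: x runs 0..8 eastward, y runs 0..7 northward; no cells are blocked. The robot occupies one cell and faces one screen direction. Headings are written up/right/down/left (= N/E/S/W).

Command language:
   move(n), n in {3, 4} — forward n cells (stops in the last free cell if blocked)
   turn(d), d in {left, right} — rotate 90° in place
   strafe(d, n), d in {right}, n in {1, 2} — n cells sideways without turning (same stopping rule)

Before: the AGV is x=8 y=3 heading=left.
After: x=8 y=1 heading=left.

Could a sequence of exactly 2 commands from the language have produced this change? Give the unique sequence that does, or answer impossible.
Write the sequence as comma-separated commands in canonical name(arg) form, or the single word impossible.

checked all 2-command options: none fits.

impossible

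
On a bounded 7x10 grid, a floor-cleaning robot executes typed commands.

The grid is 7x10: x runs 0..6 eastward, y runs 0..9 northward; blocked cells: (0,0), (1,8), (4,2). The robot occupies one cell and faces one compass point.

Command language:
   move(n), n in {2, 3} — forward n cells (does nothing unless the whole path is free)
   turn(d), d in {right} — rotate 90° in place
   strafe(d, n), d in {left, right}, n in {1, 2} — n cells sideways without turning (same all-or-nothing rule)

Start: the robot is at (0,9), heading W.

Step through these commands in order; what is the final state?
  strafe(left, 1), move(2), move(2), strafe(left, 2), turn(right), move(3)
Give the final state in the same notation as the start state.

from: at (0,9), heading W
1. strafe(left, 1) → at (0,8), heading W
2. move(2) → at (0,8), heading W
3. move(2) → at (0,8), heading W
4. strafe(left, 2) → at (0,6), heading W
5. turn(right) → at (0,6), heading N
6. move(3) → at (0,9), heading N

at (0,9), heading N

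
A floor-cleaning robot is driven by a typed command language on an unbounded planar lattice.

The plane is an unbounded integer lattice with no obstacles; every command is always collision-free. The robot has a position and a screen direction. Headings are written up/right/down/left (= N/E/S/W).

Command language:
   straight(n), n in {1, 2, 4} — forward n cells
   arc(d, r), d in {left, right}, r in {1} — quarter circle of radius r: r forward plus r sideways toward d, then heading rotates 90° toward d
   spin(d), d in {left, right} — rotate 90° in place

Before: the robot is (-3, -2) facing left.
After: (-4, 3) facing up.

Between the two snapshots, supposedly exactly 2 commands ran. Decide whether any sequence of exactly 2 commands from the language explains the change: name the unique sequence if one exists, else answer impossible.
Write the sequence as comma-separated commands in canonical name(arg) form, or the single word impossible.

key: position moved to (-4,3) AND the heading swung to N — translation plus rotation needed
start: (-3, -2) facing left
step 1 (arc(right, 1)): (-4, -1) facing up
step 2 (straight(4)): (-4, 3) facing up
uniquely the one of 49 2-step routes that fits.

arc(right, 1), straight(4)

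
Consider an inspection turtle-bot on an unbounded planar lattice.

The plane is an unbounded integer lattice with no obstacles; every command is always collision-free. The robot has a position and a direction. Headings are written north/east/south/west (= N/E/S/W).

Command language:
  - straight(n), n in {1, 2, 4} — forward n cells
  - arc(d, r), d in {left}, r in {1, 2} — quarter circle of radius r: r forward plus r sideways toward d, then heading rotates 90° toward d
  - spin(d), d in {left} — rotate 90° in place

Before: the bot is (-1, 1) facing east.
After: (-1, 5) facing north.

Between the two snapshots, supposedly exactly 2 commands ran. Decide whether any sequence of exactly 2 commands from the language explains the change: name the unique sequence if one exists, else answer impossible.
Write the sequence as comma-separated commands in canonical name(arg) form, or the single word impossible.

spin(left), straight(4)

key: order matters: swapping spin(left) and straight(4) lands elsewhere
initial: (-1, 1) facing east
[1] after spin(left): (-1, 1) facing north
[2] after straight(4): (-1, 5) facing north
uniquely the one of 36 2-step routes that fits.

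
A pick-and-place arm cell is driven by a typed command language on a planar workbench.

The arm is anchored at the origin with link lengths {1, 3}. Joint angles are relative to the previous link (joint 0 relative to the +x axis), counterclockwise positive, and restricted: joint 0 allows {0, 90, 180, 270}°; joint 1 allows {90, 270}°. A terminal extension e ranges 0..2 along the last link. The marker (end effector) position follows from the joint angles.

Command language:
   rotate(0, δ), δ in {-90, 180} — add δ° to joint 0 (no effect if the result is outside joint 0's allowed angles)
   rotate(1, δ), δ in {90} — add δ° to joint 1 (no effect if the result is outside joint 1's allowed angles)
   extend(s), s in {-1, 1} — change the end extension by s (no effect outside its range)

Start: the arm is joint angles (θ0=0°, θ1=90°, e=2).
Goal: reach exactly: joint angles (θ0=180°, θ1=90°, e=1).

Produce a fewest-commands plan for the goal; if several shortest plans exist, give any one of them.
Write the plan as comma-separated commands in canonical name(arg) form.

start: joint angles (θ0=0°, θ1=90°, e=2)
1. extend(-1) → joint angles (θ0=0°, θ1=90°, e=1)
2. rotate(0, 180) → joint angles (θ0=180°, θ1=90°, e=1)
minimal: 2 command(s), checked below 2.

extend(-1), rotate(0, 180)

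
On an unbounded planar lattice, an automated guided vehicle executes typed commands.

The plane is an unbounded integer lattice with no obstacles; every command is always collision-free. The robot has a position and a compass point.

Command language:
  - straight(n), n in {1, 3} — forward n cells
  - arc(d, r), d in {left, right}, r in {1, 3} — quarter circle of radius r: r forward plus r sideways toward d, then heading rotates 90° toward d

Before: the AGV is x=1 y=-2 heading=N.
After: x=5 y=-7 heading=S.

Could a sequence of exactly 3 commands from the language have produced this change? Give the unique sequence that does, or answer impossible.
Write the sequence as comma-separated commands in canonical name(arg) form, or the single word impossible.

arc(right, 1), arc(right, 3), straight(3)

key: running straight(3) before arc(right, 1) would end elsewhere — order is forced
start: x=1 y=-2 heading=N
t=1 arc(right, 1) ⇒ x=2 y=-1 heading=E
t=2 arc(right, 3) ⇒ x=5 y=-4 heading=S
t=3 straight(3) ⇒ x=5 y=-7 heading=S
no other 3-command option fits: unique.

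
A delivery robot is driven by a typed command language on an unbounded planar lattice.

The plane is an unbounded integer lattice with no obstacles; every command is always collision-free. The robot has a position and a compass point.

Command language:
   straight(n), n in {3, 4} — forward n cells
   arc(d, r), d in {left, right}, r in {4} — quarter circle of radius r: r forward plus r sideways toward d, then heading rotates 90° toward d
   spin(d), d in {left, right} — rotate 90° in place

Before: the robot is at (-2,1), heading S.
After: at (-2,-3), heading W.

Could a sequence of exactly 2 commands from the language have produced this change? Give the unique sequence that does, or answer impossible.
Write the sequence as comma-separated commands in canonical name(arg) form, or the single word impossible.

key: order matters: swapping straight(4) and spin(right) lands elsewhere
t0: at (-2,1), heading S
step 1 (straight(4)): at (-2,-3), heading S
step 2 (spin(right)): at (-2,-3), heading W
no other 2-command option fits: unique.

straight(4), spin(right)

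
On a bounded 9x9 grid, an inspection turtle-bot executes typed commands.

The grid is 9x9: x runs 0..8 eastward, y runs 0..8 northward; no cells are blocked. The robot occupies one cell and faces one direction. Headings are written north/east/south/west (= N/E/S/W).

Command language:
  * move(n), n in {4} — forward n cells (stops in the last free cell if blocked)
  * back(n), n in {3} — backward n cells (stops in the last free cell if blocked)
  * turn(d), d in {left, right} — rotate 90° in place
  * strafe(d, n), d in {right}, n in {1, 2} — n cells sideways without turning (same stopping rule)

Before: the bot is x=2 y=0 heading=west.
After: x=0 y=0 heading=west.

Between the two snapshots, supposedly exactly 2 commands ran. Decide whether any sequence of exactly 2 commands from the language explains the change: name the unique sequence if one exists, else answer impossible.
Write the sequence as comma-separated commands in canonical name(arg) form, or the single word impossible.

key: the first move(4) runs into the grid edge before its full distance
from: x=2 y=0 heading=west
t=1 move(4) ⇒ x=0 y=0 heading=west
t=2 move(4) ⇒ x=0 y=0 heading=west
no rival 2-sequence matches.

move(4), move(4)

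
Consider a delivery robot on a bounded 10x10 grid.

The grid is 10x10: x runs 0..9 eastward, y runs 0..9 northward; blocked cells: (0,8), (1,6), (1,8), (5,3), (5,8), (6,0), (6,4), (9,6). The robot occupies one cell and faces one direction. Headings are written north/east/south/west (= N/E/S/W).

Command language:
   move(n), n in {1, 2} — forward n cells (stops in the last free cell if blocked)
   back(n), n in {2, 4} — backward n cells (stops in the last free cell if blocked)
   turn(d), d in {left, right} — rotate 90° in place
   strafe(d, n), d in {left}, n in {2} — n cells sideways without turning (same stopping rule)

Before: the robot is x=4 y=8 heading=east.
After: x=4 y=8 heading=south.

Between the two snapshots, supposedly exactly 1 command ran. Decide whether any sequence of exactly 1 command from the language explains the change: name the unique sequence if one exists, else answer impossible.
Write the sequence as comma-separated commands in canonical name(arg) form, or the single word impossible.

key: (4,8) unchanged — the single command moves nothing
start: x=4 y=8 heading=east
1. turn(right) → x=4 y=8 heading=south
all 7 alternatives checked — unique.

turn(right)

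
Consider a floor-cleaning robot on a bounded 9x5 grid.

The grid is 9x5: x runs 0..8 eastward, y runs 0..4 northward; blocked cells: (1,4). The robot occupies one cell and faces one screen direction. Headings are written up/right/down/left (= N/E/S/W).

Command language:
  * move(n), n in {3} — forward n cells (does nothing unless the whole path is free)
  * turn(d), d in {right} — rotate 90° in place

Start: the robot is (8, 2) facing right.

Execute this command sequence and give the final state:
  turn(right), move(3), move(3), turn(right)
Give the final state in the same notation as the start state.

start: (8, 2) facing right
[1] after turn(right): (8, 2) facing down
[2] after move(3): (8, 2) facing down
[3] after move(3): (8, 2) facing down
[4] after turn(right): (8, 2) facing left

(8, 2) facing left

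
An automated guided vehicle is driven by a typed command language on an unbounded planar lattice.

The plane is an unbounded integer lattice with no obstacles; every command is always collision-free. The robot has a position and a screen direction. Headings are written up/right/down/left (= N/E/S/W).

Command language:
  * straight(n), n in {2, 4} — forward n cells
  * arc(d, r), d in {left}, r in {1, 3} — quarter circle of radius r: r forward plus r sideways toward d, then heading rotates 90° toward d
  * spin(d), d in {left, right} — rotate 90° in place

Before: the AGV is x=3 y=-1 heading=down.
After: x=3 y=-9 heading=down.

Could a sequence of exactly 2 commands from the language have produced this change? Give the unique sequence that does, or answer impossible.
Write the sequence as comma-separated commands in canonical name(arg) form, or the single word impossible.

key: still facing S at the end — nothing in the sequence rotates
t0: x=3 y=-1 heading=down
t=1 straight(4) ⇒ x=3 y=-5 heading=down
t=2 straight(4) ⇒ x=3 y=-9 heading=down
no other 2-command option fits: unique.

straight(4), straight(4)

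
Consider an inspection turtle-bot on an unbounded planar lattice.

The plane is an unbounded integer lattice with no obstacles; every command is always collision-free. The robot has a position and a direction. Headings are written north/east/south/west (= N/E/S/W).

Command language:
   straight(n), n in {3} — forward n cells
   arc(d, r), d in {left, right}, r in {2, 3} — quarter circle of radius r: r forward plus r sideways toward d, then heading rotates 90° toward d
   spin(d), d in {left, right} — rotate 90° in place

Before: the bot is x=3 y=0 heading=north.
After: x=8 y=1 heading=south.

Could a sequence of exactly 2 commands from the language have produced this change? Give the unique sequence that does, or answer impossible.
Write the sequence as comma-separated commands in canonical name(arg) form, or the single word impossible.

key: order matters: swapping arc(right, 3) and arc(right, 2) lands elsewhere
start: x=3 y=0 heading=north
step 1 (arc(right, 3)): x=6 y=3 heading=east
step 2 (arc(right, 2)): x=8 y=1 heading=south
no rival 2-sequence matches.

arc(right, 3), arc(right, 2)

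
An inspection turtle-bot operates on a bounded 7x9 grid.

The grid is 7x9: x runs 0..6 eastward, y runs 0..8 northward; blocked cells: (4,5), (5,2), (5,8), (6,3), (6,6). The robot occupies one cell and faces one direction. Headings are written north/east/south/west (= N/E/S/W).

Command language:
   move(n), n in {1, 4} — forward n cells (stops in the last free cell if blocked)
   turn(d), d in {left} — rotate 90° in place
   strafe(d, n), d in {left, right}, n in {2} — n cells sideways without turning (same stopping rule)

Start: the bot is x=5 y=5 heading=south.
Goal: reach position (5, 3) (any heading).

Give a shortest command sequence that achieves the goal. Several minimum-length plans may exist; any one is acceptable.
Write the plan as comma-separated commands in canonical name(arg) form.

move(4)

from: x=5 y=5 heading=south
t=1 move(4) ⇒ x=5 y=3 heading=south
nothing shorter than 1 reaches the goal.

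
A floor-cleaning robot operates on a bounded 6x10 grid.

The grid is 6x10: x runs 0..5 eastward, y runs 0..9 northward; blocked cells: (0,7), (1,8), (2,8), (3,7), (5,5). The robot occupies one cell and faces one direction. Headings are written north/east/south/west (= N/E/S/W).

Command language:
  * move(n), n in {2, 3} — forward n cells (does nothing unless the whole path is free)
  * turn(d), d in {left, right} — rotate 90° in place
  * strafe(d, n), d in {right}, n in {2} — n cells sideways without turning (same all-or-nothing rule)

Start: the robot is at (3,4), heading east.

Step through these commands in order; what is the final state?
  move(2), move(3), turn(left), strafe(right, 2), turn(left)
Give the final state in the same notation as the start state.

at (5,4), heading west

start: at (3,4), heading east
[1] after move(2): at (5,4), heading east
[2] after move(3): at (5,4), heading east
[3] after turn(left): at (5,4), heading north
[4] after strafe(right, 2): at (5,4), heading north
[5] after turn(left): at (5,4), heading west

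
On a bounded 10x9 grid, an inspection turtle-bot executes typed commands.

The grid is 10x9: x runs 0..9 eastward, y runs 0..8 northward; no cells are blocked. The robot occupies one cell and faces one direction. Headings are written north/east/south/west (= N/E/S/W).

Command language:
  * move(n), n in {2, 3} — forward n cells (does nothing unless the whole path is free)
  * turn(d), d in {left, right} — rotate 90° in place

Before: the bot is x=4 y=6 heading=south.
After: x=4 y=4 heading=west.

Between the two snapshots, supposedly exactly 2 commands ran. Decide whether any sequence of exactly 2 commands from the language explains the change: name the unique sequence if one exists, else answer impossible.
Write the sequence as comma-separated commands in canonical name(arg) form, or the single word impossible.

move(2), turn(right)

key: position moved to (4,4) AND the heading swung to W — translation plus rotation needed
from: x=4 y=6 heading=south
t=1 move(2) ⇒ x=4 y=4 heading=south
t=2 turn(right) ⇒ x=4 y=4 heading=west
no other 2-command option fits: unique.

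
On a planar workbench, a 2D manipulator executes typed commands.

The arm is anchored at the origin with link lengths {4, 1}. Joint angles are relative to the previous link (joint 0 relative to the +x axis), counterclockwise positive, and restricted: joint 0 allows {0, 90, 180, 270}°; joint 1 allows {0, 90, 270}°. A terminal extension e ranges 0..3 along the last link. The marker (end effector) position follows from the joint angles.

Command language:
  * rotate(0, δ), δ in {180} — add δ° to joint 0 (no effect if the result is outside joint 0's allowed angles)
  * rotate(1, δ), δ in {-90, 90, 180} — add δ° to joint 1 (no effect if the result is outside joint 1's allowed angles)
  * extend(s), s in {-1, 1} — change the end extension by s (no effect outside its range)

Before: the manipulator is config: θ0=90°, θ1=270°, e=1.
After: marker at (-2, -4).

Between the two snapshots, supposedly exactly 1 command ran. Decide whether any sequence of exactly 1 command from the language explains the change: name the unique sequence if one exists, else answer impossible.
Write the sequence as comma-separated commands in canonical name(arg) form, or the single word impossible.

rotate(0, 180)

from: config: θ0=90°, θ1=270°, e=1
step 1 (rotate(0, 180)): config: θ0=270°, θ1=270°, e=1
all 6 alternatives checked — unique.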